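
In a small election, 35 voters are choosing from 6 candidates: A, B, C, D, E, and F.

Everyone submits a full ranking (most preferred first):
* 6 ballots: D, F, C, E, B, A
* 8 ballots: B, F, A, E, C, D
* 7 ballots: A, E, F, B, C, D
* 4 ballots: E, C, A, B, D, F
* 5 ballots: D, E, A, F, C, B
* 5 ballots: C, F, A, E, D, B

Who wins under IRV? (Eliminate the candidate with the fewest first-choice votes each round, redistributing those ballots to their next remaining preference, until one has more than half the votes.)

Round 1: A 7, B 8, C 5, D 11, E 4, F 0. F eliminated.
Round 2: A 7, B 8, C 5, D 11, E 4. E eliminated.
Round 3: A 7, B 8, C 9, D 11. A eliminated.
Round 4: B 15, C 9, D 11. C eliminated.
Round 5: B 19, D 16. B has a majority (≥18).

B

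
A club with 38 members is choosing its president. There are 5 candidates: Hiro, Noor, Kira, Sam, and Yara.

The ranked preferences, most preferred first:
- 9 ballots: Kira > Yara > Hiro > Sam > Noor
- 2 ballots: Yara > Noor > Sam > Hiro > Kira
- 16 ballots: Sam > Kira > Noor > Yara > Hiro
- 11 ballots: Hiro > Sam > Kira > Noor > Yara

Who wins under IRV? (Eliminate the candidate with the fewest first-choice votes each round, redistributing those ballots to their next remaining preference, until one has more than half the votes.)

Round 1: Hiro 11, Noor 0, Kira 9, Sam 16, Yara 2. Noor eliminated.
Round 2: Hiro 11, Kira 9, Sam 16, Yara 2. Yara eliminated.
Round 3: Hiro 11, Kira 9, Sam 18. Kira eliminated.
Round 4: Hiro 20, Sam 18. Hiro has a majority (≥20).

Hiro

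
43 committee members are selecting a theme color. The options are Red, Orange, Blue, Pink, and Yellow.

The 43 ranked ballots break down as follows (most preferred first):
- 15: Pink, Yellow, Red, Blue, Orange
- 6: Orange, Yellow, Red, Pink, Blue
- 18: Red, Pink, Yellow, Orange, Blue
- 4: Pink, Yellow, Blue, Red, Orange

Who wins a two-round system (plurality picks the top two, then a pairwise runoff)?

Round 1 first-place votes: Red 18, Orange 6, Blue 0, Pink 19, Yellow 0. Pink and Red advance.
Runoff: Pink is ranked above Red on 19 ballots, Red above Pink on 24.

Red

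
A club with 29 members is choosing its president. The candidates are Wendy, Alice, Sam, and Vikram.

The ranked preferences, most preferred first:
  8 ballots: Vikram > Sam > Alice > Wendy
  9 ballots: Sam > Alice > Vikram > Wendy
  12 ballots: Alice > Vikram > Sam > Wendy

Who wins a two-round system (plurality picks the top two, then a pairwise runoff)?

Round 1 first-place votes: Wendy 0, Alice 12, Sam 9, Vikram 8. Alice and Sam advance.
Runoff: Alice is ranked above Sam on 12 ballots, Sam above Alice on 17.

Sam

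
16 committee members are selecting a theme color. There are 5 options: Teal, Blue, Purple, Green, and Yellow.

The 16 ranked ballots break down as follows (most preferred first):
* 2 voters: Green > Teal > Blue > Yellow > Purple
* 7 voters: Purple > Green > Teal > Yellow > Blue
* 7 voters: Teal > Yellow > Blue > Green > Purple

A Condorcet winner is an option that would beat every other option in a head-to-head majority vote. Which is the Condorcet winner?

Green

Green vs Teal: 9–7
Green vs Blue: 9–7
Green vs Purple: 9–7
Green vs Yellow: 9–7
Green beats every other option.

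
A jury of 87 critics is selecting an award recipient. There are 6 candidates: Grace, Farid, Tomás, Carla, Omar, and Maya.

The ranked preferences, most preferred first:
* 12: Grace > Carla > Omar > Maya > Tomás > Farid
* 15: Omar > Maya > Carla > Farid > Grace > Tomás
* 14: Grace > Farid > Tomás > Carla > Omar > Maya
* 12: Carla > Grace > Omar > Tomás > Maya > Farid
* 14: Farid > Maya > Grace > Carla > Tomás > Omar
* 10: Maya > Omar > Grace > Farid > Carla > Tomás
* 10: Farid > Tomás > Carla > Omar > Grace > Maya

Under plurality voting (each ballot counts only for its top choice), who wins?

Grace

First-place votes: Grace 26, Farid 24, Tomás 0, Carla 12, Omar 15, Maya 10.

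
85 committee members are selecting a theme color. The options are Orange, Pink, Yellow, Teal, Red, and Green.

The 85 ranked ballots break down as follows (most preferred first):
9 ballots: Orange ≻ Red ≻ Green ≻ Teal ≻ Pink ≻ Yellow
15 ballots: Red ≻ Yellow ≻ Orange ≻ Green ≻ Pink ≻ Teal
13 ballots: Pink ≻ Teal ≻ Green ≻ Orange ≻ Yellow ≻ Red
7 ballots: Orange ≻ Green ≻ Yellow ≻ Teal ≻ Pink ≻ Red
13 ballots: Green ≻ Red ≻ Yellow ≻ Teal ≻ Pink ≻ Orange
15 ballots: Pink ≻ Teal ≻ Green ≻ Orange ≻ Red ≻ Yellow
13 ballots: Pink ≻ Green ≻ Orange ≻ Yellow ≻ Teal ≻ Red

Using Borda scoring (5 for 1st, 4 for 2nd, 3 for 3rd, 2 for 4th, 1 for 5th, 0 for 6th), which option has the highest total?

Green

Orange: 9×5 + 15×3 + 13×2 + 7×5 + 13×0 + 15×2 + 13×3 = 220
Pink: 9×1 + 15×1 + 13×5 + 7×1 + 13×1 + 15×5 + 13×5 = 249
Yellow: 9×0 + 15×4 + 13×1 + 7×3 + 13×3 + 15×0 + 13×2 = 159
Teal: 9×2 + 15×0 + 13×4 + 7×2 + 13×2 + 15×4 + 13×1 = 183
Red: 9×4 + 15×5 + 13×0 + 7×0 + 13×4 + 15×1 + 13×0 = 178
Green: 9×3 + 15×2 + 13×3 + 7×4 + 13×5 + 15×3 + 13×4 = 286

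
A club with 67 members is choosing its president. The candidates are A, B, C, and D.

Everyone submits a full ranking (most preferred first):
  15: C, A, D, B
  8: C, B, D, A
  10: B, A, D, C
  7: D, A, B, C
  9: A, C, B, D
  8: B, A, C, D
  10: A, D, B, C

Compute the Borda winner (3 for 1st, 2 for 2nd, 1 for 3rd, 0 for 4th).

A

A: 15×2 + 8×0 + 10×2 + 7×2 + 9×3 + 8×2 + 10×3 = 137
B: 15×0 + 8×2 + 10×3 + 7×1 + 9×1 + 8×3 + 10×1 = 96
C: 15×3 + 8×3 + 10×0 + 7×0 + 9×2 + 8×1 + 10×0 = 95
D: 15×1 + 8×1 + 10×1 + 7×3 + 9×0 + 8×0 + 10×2 = 74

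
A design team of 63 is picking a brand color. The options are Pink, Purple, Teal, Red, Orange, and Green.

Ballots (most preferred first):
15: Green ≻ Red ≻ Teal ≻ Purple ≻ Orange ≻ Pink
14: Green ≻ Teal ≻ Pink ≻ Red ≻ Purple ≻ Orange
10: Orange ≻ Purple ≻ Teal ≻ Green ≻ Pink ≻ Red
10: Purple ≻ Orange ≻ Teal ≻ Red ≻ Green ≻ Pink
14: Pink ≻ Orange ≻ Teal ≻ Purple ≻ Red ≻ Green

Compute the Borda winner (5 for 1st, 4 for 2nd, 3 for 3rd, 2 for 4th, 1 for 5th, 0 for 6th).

Pink: 15×0 + 14×3 + 10×1 + 10×0 + 14×5 = 122
Purple: 15×2 + 14×1 + 10×4 + 10×5 + 14×2 = 162
Teal: 15×3 + 14×4 + 10×3 + 10×3 + 14×3 = 203
Red: 15×4 + 14×2 + 10×0 + 10×2 + 14×1 = 122
Orange: 15×1 + 14×0 + 10×5 + 10×4 + 14×4 = 161
Green: 15×5 + 14×5 + 10×2 + 10×1 + 14×0 = 175

Teal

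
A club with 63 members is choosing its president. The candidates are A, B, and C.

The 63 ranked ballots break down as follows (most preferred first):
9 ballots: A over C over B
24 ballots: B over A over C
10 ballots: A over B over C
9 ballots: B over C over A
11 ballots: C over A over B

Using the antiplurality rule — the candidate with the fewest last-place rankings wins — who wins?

Last-place votes: A 9, B 20, C 34.

A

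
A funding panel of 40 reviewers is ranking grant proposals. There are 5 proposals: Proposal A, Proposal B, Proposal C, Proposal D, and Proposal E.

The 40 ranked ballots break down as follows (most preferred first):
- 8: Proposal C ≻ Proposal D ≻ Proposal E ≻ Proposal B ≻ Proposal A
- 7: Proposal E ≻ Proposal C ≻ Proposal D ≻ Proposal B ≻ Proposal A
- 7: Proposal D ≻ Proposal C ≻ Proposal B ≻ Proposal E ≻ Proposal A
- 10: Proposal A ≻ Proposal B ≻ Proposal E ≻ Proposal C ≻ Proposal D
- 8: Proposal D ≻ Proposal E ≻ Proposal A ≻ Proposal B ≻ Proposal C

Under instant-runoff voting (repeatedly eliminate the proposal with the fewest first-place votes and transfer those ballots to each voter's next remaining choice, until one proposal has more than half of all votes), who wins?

Proposal C

Round 1: Proposal A 10, Proposal B 0, Proposal C 8, Proposal D 15, Proposal E 7. Proposal B eliminated.
Round 2: Proposal A 10, Proposal C 8, Proposal D 15, Proposal E 7. Proposal E eliminated.
Round 3: Proposal A 10, Proposal C 15, Proposal D 15. Proposal A eliminated.
Round 4: Proposal C 25, Proposal D 15. Proposal C has a majority (≥21).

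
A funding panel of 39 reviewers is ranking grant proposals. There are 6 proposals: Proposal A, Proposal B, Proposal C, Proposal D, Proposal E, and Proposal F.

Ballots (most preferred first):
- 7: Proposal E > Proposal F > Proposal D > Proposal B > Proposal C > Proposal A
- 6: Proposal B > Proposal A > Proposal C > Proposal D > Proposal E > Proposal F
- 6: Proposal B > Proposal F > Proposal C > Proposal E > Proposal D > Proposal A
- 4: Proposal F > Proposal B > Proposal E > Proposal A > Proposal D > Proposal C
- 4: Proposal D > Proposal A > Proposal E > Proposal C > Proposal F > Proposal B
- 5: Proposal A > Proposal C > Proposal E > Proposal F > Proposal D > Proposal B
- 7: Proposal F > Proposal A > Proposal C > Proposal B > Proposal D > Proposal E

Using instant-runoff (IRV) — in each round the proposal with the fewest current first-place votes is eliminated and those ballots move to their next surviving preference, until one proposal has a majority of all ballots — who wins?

Round 1: Proposal A 5, Proposal B 12, Proposal C 0, Proposal D 4, Proposal E 7, Proposal F 11. Proposal C eliminated.
Round 2: Proposal A 5, Proposal B 12, Proposal D 4, Proposal E 7, Proposal F 11. Proposal D eliminated.
Round 3: Proposal A 9, Proposal B 12, Proposal E 7, Proposal F 11. Proposal E eliminated.
Round 4: Proposal A 9, Proposal B 12, Proposal F 18. Proposal A eliminated.
Round 5: Proposal B 12, Proposal F 27. Proposal F has a majority (≥20).

Proposal F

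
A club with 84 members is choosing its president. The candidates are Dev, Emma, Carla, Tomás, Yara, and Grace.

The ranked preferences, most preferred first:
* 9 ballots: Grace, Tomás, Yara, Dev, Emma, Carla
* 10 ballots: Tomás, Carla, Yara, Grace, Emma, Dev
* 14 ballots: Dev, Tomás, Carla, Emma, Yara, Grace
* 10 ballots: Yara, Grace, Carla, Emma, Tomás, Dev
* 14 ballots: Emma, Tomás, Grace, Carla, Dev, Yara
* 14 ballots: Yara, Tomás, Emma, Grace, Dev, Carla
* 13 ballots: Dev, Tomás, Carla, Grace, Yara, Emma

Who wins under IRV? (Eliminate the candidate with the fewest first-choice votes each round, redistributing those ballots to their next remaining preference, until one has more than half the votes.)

Round 1: Dev 27, Emma 14, Carla 0, Tomás 10, Yara 24, Grace 9. Carla eliminated.
Round 2: Dev 27, Emma 14, Tomás 10, Yara 24, Grace 9. Grace eliminated.
Round 3: Dev 27, Emma 14, Tomás 19, Yara 24. Emma eliminated.
Round 4: Dev 27, Tomás 33, Yara 24. Yara eliminated.
Round 5: Dev 27, Tomás 57. Tomás has a majority (≥43).

Tomás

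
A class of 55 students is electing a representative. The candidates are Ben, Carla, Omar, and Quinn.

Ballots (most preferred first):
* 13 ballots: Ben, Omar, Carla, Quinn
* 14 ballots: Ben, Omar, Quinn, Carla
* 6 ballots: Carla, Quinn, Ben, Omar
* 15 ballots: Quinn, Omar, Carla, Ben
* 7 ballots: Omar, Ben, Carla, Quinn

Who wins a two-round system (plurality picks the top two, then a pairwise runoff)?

Ben

Round 1 first-place votes: Ben 27, Carla 6, Omar 7, Quinn 15. Ben and Quinn advance.
Runoff: Ben is ranked above Quinn on 34 ballots, Quinn above Ben on 21.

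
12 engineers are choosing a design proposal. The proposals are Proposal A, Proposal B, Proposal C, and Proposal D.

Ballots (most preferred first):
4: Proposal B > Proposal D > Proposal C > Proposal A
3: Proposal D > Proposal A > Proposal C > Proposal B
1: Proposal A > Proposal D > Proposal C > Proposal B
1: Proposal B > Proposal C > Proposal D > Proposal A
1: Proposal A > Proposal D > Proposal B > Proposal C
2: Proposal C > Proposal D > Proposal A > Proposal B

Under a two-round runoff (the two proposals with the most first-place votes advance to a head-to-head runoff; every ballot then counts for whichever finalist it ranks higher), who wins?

Proposal D

Round 1 first-place votes: Proposal A 2, Proposal B 5, Proposal C 2, Proposal D 3. Proposal B and Proposal D advance.
Runoff: Proposal B is ranked above Proposal D on 5 ballots, Proposal D above Proposal B on 7.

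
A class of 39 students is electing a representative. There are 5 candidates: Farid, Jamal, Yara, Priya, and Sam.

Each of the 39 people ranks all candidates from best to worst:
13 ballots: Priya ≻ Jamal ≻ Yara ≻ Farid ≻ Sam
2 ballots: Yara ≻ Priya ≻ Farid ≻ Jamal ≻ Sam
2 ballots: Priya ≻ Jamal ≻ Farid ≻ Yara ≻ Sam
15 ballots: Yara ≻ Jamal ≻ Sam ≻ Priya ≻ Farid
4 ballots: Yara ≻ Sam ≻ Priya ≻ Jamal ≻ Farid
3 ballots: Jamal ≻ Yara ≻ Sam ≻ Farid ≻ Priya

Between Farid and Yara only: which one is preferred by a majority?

Farid is ranked above Yara on 2 ballots; Yara above Farid on 37.

Yara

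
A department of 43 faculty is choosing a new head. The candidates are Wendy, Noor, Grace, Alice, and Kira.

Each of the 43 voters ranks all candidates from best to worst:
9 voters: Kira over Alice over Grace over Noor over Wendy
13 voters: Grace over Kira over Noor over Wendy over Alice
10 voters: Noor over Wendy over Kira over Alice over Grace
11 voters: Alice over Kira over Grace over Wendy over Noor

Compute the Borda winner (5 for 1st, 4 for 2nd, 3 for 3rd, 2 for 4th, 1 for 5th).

Wendy: 9×1 + 13×2 + 10×4 + 11×2 = 97
Noor: 9×2 + 13×3 + 10×5 + 11×1 = 118
Grace: 9×3 + 13×5 + 10×1 + 11×3 = 135
Alice: 9×4 + 13×1 + 10×2 + 11×5 = 124
Kira: 9×5 + 13×4 + 10×3 + 11×4 = 171

Kira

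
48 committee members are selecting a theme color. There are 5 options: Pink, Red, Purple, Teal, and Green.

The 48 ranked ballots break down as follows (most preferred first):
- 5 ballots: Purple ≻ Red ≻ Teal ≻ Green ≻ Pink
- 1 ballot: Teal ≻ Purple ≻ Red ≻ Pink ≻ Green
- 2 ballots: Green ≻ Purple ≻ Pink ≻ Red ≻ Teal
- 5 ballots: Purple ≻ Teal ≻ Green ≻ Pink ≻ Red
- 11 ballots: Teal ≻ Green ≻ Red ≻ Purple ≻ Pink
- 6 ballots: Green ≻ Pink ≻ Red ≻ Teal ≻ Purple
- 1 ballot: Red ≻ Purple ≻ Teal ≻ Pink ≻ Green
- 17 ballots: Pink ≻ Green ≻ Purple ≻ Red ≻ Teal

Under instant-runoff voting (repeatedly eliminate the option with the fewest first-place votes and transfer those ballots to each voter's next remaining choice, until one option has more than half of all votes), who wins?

Round 1: Pink 17, Red 1, Purple 10, Teal 12, Green 8. Red eliminated.
Round 2: Pink 17, Purple 11, Teal 12, Green 8. Green eliminated.
Round 3: Pink 23, Purple 13, Teal 12. Teal eliminated.
Round 4: Pink 23, Purple 25. Purple has a majority (≥25).

Purple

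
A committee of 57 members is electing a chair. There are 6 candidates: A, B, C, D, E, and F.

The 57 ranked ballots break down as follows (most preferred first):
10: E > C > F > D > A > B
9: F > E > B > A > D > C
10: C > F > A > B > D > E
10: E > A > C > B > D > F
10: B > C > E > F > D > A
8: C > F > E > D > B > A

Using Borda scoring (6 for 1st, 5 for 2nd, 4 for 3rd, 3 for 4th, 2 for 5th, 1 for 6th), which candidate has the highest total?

C

A: 10×2 + 9×3 + 10×4 + 10×5 + 10×1 + 8×1 = 155
B: 10×1 + 9×4 + 10×3 + 10×3 + 10×6 + 8×2 = 182
C: 10×5 + 9×1 + 10×6 + 10×4 + 10×5 + 8×6 = 257
D: 10×3 + 9×2 + 10×2 + 10×2 + 10×2 + 8×3 = 132
E: 10×6 + 9×5 + 10×1 + 10×6 + 10×4 + 8×4 = 247
F: 10×4 + 9×6 + 10×5 + 10×1 + 10×3 + 8×5 = 224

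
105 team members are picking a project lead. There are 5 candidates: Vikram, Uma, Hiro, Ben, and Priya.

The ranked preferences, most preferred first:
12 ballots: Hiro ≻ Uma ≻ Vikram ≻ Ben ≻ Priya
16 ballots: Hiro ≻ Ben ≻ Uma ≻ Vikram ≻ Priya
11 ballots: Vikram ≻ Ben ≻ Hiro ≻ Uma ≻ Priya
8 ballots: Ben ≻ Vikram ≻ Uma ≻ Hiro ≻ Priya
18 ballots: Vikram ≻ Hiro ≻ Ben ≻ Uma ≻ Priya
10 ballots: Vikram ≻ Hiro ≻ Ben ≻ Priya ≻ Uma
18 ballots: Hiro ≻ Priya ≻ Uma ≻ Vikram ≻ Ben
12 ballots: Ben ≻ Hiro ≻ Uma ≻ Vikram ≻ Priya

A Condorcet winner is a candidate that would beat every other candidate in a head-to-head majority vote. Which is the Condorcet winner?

Hiro

Hiro vs Vikram: 58–47
Hiro vs Uma: 97–8
Hiro vs Ben: 74–31
Hiro vs Priya: 105–0
Hiro beats every other candidate.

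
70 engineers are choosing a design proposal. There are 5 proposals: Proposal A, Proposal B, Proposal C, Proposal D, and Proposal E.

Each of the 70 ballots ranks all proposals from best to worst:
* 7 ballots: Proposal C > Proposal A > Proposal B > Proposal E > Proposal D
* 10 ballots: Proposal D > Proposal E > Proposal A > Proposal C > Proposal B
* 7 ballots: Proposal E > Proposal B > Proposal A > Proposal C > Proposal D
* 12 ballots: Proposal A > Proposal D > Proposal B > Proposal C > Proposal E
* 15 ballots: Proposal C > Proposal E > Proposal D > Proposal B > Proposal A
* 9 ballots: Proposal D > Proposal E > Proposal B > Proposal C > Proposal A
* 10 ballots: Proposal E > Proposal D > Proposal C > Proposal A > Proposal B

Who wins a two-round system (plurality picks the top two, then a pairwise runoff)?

Round 1 first-place votes: Proposal A 12, Proposal B 0, Proposal C 22, Proposal D 19, Proposal E 17. Proposal C and Proposal D advance.
Runoff: Proposal C is ranked above Proposal D on 29 ballots, Proposal D above Proposal C on 41.

Proposal D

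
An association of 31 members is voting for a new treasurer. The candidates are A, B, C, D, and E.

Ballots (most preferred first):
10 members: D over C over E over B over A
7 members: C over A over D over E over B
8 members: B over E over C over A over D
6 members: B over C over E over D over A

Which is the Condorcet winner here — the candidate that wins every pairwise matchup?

C

C vs A: 31–0
C vs B: 17–14
C vs D: 21–10
C vs E: 23–8
C beats every other candidate.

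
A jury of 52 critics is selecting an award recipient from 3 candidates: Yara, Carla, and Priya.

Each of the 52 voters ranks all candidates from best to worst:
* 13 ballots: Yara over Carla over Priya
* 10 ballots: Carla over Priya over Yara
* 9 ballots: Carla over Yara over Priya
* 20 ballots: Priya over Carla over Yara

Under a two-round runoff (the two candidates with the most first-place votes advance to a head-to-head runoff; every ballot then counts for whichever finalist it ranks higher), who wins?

Round 1 first-place votes: Yara 13, Carla 19, Priya 20. Priya and Carla advance.
Runoff: Priya is ranked above Carla on 20 ballots, Carla above Priya on 32.

Carla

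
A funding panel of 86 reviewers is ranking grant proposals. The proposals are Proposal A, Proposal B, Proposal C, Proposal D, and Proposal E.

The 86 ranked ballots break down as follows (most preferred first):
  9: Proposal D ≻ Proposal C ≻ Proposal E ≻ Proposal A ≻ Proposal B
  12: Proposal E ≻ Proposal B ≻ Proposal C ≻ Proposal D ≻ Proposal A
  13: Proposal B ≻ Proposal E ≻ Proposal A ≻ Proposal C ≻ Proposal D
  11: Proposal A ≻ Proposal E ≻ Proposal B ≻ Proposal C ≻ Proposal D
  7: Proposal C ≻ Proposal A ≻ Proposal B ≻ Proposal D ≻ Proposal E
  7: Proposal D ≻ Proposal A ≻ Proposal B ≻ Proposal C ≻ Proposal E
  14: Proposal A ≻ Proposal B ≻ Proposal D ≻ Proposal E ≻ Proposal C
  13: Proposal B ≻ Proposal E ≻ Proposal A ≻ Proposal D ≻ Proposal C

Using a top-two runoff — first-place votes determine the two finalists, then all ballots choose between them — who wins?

Proposal A

Round 1 first-place votes: Proposal A 25, Proposal B 26, Proposal C 7, Proposal D 16, Proposal E 12. Proposal B and Proposal A advance.
Runoff: Proposal B is ranked above Proposal A on 38 ballots, Proposal A above Proposal B on 48.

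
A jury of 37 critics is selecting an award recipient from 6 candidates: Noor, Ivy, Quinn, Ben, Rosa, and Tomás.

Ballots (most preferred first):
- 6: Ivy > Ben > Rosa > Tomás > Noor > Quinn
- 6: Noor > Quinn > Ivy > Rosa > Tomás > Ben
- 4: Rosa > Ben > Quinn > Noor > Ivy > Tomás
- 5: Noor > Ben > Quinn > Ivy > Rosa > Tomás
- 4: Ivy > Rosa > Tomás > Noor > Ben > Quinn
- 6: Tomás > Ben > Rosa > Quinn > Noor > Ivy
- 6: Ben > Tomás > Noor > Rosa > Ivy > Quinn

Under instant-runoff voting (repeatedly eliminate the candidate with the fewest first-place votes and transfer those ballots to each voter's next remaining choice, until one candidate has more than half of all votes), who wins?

Ben

Round 1: Noor 11, Ivy 10, Quinn 0, Ben 6, Rosa 4, Tomás 6. Quinn eliminated.
Round 2: Noor 11, Ivy 10, Ben 6, Rosa 4, Tomás 6. Rosa eliminated.
Round 3: Noor 11, Ivy 10, Ben 10, Tomás 6. Tomás eliminated.
Round 4: Noor 11, Ivy 10, Ben 16. Ivy eliminated.
Round 5: Noor 15, Ben 22. Ben has a majority (≥19).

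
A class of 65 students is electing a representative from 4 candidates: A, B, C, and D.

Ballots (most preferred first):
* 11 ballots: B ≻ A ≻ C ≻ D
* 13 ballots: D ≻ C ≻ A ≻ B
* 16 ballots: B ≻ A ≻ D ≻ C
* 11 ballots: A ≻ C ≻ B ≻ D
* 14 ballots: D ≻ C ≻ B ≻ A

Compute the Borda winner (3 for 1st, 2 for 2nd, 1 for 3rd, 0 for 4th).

B

A: 11×2 + 13×1 + 16×2 + 11×3 + 14×0 = 100
B: 11×3 + 13×0 + 16×3 + 11×1 + 14×1 = 106
C: 11×1 + 13×2 + 16×0 + 11×2 + 14×2 = 87
D: 11×0 + 13×3 + 16×1 + 11×0 + 14×3 = 97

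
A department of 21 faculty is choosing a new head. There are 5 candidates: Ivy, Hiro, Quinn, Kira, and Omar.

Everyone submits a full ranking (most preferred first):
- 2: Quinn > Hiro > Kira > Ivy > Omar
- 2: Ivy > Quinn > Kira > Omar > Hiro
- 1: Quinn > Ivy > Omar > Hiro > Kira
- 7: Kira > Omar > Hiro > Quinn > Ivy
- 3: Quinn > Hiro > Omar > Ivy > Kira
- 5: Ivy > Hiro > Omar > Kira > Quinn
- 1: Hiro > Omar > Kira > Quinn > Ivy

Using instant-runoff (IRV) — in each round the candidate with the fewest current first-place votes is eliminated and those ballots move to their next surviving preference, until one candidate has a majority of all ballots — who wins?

Round 1: Ivy 7, Hiro 1, Quinn 6, Kira 7, Omar 0. Omar eliminated.
Round 2: Ivy 7, Hiro 1, Quinn 6, Kira 7. Hiro eliminated.
Round 3: Ivy 7, Quinn 6, Kira 8. Quinn eliminated.
Round 4: Ivy 11, Kira 10. Ivy has a majority (≥11).

Ivy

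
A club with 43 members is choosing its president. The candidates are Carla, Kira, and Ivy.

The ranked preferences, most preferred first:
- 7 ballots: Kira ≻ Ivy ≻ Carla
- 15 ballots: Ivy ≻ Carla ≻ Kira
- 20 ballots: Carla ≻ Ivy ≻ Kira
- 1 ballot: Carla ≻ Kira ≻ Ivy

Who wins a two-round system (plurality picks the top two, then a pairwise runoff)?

Ivy

Round 1 first-place votes: Carla 21, Kira 7, Ivy 15. Carla and Ivy advance.
Runoff: Carla is ranked above Ivy on 21 ballots, Ivy above Carla on 22.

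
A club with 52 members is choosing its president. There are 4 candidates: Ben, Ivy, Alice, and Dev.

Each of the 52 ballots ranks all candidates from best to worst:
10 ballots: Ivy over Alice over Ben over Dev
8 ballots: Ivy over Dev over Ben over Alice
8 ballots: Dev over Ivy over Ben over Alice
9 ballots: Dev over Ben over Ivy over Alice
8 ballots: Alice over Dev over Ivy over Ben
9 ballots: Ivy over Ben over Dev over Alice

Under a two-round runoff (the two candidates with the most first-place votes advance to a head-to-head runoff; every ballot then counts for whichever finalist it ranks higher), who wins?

Round 1 first-place votes: Ben 0, Ivy 27, Alice 8, Dev 17. Ivy and Dev advance.
Runoff: Ivy is ranked above Dev on 27 ballots, Dev above Ivy on 25.

Ivy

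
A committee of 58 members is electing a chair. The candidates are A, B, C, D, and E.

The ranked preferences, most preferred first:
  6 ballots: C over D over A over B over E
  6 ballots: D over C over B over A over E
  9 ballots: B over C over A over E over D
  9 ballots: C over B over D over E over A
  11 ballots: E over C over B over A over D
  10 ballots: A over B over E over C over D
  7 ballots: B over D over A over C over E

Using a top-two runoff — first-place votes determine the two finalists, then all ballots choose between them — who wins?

Round 1 first-place votes: A 10, B 16, C 15, D 6, E 11. B and C advance.
Runoff: B is ranked above C on 26 ballots, C above B on 32.

C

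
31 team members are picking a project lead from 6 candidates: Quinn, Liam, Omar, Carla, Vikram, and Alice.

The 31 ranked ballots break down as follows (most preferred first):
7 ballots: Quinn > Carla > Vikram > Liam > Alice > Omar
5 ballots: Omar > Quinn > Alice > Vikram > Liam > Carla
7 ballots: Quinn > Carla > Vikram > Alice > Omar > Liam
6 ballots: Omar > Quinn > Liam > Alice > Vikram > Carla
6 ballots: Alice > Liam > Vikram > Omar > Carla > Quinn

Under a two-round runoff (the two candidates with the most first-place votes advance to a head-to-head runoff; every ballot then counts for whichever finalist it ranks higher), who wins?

Omar

Round 1 first-place votes: Quinn 14, Liam 0, Omar 11, Carla 0, Vikram 0, Alice 6. Quinn and Omar advance.
Runoff: Quinn is ranked above Omar on 14 ballots, Omar above Quinn on 17.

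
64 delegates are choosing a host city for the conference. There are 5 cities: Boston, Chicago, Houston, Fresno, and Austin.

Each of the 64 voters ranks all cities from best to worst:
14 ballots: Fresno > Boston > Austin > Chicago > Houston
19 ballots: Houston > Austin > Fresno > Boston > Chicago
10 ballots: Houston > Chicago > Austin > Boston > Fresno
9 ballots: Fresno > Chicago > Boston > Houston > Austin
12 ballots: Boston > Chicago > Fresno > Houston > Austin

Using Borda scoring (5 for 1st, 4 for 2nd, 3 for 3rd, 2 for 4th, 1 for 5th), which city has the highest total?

Boston: 14×4 + 19×2 + 10×2 + 9×3 + 12×5 = 201
Chicago: 14×2 + 19×1 + 10×4 + 9×4 + 12×4 = 171
Houston: 14×1 + 19×5 + 10×5 + 9×2 + 12×2 = 201
Fresno: 14×5 + 19×3 + 10×1 + 9×5 + 12×3 = 218
Austin: 14×3 + 19×4 + 10×3 + 9×1 + 12×1 = 169

Fresno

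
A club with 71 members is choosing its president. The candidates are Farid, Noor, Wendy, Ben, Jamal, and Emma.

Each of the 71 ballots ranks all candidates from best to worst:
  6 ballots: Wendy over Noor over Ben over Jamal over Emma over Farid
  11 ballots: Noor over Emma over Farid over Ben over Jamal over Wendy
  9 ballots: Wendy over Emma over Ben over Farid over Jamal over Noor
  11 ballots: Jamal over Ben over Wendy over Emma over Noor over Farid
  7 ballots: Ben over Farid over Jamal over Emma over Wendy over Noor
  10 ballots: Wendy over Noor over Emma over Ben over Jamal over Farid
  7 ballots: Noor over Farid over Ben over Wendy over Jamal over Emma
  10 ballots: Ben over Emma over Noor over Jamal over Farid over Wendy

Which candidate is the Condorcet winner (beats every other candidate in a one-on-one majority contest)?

Ben vs Farid: 53–18
Ben vs Noor: 37–34
Ben vs Wendy: 46–25
Ben vs Jamal: 60–11
Ben vs Emma: 41–30
Ben beats every other candidate.

Ben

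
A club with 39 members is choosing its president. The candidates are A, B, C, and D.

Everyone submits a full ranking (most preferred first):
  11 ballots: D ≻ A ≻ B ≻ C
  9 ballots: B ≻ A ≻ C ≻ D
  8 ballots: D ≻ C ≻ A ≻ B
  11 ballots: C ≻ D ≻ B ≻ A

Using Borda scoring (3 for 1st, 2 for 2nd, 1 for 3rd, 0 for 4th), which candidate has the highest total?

A: 11×2 + 9×2 + 8×1 + 11×0 = 48
B: 11×1 + 9×3 + 8×0 + 11×1 = 49
C: 11×0 + 9×1 + 8×2 + 11×3 = 58
D: 11×3 + 9×0 + 8×3 + 11×2 = 79

D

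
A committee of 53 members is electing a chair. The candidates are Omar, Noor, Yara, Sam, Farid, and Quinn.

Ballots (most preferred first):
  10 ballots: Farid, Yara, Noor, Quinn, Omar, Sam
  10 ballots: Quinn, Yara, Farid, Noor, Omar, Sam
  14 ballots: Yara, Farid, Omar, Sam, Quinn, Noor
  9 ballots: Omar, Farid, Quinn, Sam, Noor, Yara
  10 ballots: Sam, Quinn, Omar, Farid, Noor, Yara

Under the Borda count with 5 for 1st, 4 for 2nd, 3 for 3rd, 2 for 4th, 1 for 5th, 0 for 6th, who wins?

Farid

Omar: 10×1 + 10×1 + 14×3 + 9×5 + 10×3 = 137
Noor: 10×3 + 10×2 + 14×0 + 9×1 + 10×1 = 69
Yara: 10×4 + 10×4 + 14×5 + 9×0 + 10×0 = 150
Sam: 10×0 + 10×0 + 14×2 + 9×2 + 10×5 = 96
Farid: 10×5 + 10×3 + 14×4 + 9×4 + 10×2 = 192
Quinn: 10×2 + 10×5 + 14×1 + 9×3 + 10×4 = 151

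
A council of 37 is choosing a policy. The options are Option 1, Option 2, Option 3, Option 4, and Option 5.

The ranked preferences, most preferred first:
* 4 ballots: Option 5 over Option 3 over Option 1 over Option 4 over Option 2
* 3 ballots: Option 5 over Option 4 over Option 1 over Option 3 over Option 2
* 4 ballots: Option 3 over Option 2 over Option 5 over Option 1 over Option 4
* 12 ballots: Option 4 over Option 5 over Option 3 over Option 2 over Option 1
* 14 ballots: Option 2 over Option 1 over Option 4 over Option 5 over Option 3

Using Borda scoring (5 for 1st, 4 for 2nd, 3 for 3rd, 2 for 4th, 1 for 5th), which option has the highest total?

Option 1: 4×3 + 3×3 + 4×2 + 12×1 + 14×4 = 97
Option 2: 4×1 + 3×1 + 4×4 + 12×2 + 14×5 = 117
Option 3: 4×4 + 3×2 + 4×5 + 12×3 + 14×1 = 92
Option 4: 4×2 + 3×4 + 4×1 + 12×5 + 14×3 = 126
Option 5: 4×5 + 3×5 + 4×3 + 12×4 + 14×2 = 123

Option 4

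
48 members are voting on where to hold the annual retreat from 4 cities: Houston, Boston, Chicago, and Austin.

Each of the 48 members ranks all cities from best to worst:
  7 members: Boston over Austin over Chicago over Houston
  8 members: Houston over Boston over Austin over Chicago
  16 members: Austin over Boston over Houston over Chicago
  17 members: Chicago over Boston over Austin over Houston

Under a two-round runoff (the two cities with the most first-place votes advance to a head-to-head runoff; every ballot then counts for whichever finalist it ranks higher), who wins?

Austin

Round 1 first-place votes: Houston 8, Boston 7, Chicago 17, Austin 16. Chicago and Austin advance.
Runoff: Chicago is ranked above Austin on 17 ballots, Austin above Chicago on 31.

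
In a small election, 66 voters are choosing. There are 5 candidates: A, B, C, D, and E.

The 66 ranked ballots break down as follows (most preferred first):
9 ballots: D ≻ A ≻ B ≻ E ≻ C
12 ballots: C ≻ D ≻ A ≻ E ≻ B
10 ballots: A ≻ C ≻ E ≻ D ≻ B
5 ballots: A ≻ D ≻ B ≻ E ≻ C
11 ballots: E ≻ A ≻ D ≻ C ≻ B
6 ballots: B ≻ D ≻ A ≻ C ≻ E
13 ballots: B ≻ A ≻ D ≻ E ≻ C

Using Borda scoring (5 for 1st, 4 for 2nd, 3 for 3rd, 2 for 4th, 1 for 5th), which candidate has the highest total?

A

A: 9×4 + 12×3 + 10×5 + 5×5 + 11×4 + 6×3 + 13×4 = 261
B: 9×3 + 12×1 + 10×1 + 5×3 + 11×1 + 6×5 + 13×5 = 170
C: 9×1 + 12×5 + 10×4 + 5×1 + 11×2 + 6×2 + 13×1 = 161
D: 9×5 + 12×4 + 10×2 + 5×4 + 11×3 + 6×4 + 13×3 = 229
E: 9×2 + 12×2 + 10×3 + 5×2 + 11×5 + 6×1 + 13×2 = 169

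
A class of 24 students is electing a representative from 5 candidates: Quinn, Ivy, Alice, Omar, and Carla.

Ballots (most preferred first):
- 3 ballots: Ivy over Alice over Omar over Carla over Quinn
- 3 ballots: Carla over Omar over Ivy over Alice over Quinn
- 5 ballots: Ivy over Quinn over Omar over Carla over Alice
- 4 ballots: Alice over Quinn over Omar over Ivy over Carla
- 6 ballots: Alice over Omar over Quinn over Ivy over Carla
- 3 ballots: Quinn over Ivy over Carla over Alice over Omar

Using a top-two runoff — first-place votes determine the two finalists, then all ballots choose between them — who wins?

Ivy

Round 1 first-place votes: Quinn 3, Ivy 8, Alice 10, Omar 0, Carla 3. Alice and Ivy advance.
Runoff: Alice is ranked above Ivy on 10 ballots, Ivy above Alice on 14.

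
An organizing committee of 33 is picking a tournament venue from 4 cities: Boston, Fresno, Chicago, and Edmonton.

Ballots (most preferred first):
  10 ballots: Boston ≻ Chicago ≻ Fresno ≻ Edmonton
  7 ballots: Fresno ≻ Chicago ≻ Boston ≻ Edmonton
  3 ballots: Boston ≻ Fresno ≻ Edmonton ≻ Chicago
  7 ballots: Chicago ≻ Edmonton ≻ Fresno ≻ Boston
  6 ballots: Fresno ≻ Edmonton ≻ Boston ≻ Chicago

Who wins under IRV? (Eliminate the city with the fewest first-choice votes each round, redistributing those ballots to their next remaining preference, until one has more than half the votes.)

Round 1: Boston 13, Fresno 13, Chicago 7, Edmonton 0. Edmonton eliminated.
Round 2: Boston 13, Fresno 13, Chicago 7. Chicago eliminated.
Round 3: Boston 13, Fresno 20. Fresno has a majority (≥17).

Fresno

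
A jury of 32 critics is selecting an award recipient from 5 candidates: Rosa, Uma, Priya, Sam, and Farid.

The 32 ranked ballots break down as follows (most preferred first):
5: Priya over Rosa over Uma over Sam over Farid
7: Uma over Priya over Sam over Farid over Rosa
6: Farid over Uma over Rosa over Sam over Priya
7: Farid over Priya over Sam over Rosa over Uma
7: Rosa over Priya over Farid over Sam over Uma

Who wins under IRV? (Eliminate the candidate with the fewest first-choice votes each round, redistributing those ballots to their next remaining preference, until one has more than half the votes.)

Farid

Round 1: Rosa 7, Uma 7, Priya 5, Sam 0, Farid 13. Sam eliminated.
Round 2: Rosa 7, Uma 7, Priya 5, Farid 13. Priya eliminated.
Round 3: Rosa 12, Uma 7, Farid 13. Uma eliminated.
Round 4: Rosa 12, Farid 20. Farid has a majority (≥17).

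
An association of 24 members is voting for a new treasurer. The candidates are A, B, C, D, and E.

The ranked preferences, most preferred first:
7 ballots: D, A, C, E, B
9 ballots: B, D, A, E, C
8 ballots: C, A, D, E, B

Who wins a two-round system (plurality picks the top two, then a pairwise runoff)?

Round 1 first-place votes: A 0, B 9, C 8, D 7, E 0. B and C advance.
Runoff: B is ranked above C on 9 ballots, C above B on 15.

C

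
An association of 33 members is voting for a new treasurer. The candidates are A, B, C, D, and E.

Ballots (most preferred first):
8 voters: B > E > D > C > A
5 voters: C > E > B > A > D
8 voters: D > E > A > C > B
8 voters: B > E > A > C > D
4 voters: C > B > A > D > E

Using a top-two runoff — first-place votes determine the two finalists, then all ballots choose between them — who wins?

C

Round 1 first-place votes: A 0, B 16, C 9, D 8, E 0. B and C advance.
Runoff: B is ranked above C on 16 ballots, C above B on 17.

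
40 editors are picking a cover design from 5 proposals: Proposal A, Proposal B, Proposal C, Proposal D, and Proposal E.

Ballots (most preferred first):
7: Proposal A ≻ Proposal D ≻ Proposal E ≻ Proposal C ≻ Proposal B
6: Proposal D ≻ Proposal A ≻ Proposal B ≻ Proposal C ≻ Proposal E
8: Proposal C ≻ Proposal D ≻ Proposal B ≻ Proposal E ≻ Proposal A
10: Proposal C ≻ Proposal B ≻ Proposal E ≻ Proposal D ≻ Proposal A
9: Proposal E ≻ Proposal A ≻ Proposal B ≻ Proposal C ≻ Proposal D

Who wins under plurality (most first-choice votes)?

Proposal C

First-place votes: Proposal A 7, Proposal B 0, Proposal C 18, Proposal D 6, Proposal E 9.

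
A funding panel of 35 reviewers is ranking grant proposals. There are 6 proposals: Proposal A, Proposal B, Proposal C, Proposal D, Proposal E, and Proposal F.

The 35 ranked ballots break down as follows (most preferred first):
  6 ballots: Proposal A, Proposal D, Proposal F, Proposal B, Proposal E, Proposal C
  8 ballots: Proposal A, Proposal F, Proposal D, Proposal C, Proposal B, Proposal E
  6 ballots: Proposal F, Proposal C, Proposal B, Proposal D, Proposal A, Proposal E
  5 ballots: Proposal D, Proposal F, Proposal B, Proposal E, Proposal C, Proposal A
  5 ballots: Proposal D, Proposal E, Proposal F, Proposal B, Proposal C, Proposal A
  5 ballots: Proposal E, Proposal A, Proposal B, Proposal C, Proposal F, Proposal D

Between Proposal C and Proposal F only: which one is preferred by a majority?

Proposal F

Proposal C is ranked above Proposal F on 5 ballots; Proposal F above Proposal C on 30.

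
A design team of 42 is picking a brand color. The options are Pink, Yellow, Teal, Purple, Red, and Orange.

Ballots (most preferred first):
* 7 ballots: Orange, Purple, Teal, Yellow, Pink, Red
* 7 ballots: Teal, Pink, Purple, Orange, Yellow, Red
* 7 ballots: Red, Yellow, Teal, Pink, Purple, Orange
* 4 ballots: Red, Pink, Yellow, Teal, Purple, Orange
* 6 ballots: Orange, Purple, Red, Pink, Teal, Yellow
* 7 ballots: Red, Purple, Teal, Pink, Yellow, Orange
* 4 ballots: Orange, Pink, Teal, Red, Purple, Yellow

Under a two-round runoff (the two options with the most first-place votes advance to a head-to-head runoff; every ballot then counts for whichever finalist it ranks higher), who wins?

Round 1 first-place votes: Pink 0, Yellow 0, Teal 7, Purple 0, Red 18, Orange 17. Red and Orange advance.
Runoff: Red is ranked above Orange on 18 ballots, Orange above Red on 24.

Orange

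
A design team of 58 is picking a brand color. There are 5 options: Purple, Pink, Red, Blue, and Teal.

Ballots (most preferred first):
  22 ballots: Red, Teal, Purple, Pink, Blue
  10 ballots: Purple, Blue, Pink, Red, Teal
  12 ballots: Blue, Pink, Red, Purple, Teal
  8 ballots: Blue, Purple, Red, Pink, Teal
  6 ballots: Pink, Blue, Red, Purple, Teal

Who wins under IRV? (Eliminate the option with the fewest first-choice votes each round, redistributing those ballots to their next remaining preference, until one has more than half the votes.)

Round 1: Purple 10, Pink 6, Red 22, Blue 20, Teal 0. Teal eliminated.
Round 2: Purple 10, Pink 6, Red 22, Blue 20. Pink eliminated.
Round 3: Purple 10, Red 22, Blue 26. Purple eliminated.
Round 4: Red 22, Blue 36. Blue has a majority (≥30).

Blue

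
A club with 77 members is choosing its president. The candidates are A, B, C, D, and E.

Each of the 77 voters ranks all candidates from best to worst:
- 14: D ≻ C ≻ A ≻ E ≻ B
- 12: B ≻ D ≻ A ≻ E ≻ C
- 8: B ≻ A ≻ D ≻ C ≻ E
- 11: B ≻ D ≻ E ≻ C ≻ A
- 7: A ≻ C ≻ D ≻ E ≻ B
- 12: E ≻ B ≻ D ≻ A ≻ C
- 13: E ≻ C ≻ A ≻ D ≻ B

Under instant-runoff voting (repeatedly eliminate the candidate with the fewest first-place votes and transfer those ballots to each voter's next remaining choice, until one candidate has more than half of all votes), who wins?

E

Round 1: A 7, B 31, C 0, D 14, E 25. C eliminated.
Round 2: A 7, B 31, D 14, E 25. A eliminated.
Round 3: B 31, D 21, E 25. D eliminated.
Round 4: B 31, E 46. E has a majority (≥39).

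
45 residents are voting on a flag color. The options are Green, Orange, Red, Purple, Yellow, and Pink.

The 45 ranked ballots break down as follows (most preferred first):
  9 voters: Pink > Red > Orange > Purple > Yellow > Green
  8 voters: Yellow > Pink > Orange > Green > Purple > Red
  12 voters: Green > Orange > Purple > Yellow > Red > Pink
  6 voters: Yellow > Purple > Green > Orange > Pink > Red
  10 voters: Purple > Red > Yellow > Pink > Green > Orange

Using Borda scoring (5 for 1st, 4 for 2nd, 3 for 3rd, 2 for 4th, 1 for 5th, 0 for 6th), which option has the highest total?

Purple

Green: 9×0 + 8×2 + 12×5 + 6×3 + 10×1 = 104
Orange: 9×3 + 8×3 + 12×4 + 6×2 + 10×0 = 111
Red: 9×4 + 8×0 + 12×1 + 6×0 + 10×4 = 88
Purple: 9×2 + 8×1 + 12×3 + 6×4 + 10×5 = 136
Yellow: 9×1 + 8×5 + 12×2 + 6×5 + 10×3 = 133
Pink: 9×5 + 8×4 + 12×0 + 6×1 + 10×2 = 103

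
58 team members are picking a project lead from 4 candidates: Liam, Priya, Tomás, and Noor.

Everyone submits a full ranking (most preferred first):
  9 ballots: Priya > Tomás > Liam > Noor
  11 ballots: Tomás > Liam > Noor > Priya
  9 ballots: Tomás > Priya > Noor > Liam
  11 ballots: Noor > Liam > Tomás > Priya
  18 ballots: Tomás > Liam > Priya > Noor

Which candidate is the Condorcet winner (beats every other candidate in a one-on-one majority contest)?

Tomás vs Liam: 47–11
Tomás vs Priya: 49–9
Tomás vs Noor: 47–11
Tomás beats every other candidate.

Tomás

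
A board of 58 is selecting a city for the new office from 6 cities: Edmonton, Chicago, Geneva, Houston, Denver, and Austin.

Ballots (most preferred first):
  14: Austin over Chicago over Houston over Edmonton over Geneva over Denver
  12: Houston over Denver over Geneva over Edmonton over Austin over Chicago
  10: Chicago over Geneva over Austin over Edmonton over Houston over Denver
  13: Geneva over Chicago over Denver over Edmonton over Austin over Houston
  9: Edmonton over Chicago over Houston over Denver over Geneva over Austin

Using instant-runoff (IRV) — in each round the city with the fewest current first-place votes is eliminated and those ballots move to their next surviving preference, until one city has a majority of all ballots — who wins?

Chicago

Round 1: Edmonton 9, Chicago 10, Geneva 13, Houston 12, Denver 0, Austin 14. Denver eliminated.
Round 2: Edmonton 9, Chicago 10, Geneva 13, Houston 12, Austin 14. Edmonton eliminated.
Round 3: Chicago 19, Geneva 13, Houston 12, Austin 14. Houston eliminated.
Round 4: Chicago 19, Geneva 25, Austin 14. Austin eliminated.
Round 5: Chicago 33, Geneva 25. Chicago has a majority (≥30).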